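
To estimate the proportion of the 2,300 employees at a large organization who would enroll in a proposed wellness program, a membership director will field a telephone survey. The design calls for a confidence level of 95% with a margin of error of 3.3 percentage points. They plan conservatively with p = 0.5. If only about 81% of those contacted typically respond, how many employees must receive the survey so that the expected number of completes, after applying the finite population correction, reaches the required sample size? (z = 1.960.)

Completed interviews needed (unadjusted): n₀ = 1.960² × 0.2500 / 0.033² ≈ 881.91 → 882.
FPC for N = 2,300: n = 882 / (1 + 881/2300) = 882 / 1.3830 ≈ 637.72 → 638.
At an 81% response rate, contacts needed = 638 / 0.81 ≈ 787.65 → 788.

788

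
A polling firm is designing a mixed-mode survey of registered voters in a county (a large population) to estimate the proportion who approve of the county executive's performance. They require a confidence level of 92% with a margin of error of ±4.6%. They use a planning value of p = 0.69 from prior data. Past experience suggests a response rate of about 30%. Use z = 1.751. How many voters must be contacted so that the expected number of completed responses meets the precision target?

1034

Completed interviews needed: n₀ = 1.751² × 0.2139 / 0.046² ≈ 309.93 → 310.
At a 30% response rate, contacts needed = 310 / 0.30 ≈ 1033.33 → 1034.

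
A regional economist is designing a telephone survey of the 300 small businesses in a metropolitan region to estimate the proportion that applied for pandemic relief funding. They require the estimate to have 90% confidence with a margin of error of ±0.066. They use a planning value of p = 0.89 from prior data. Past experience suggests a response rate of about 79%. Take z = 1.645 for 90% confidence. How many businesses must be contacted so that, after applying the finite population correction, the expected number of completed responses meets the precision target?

Completed interviews needed (unadjusted): n₀ = 1.645² × 0.0979 / 0.066² ≈ 60.82 → 61.
FPC for N = 300: n = 61 / (1 + 60/300) = 61 / 1.2000 ≈ 50.83 → 51.
At a 79% response rate, contacts needed = 51 / 0.79 ≈ 64.56 → 65.

65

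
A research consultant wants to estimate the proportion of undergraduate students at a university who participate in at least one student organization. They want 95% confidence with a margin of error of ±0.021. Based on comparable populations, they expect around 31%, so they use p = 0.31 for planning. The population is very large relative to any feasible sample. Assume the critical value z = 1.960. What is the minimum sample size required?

1864

With p = 0.31, p(1−p) = 0.2139.
n = z²·p(1−p)/E² = 1.960² × 0.2139 / 0.021² = 3.8416 × 0.2139 / 0.000441 ≈ 1863.31.
Rounding up gives n = 1864.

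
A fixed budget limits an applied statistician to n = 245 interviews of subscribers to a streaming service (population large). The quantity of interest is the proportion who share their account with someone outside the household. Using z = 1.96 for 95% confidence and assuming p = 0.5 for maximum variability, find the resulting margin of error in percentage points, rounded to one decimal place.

SE(p̂) = √[p(1−p)/n] = √[0.2500/245] = 0.03194.
E = z × SE = 1.96 × 0.03194 = 0.06261, or 6.3 percentage points.

6.3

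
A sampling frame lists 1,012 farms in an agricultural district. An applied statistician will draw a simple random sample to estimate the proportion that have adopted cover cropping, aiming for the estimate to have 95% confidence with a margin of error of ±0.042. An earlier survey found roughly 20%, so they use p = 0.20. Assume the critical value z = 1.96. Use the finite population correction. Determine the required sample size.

Unadjusted: n₀ = 1.96² × 0.20 × 0.80 / 0.042² ≈ 348.44, so n₀ = 349.
Finite population correction with N = 1,012: n = n₀ / (1 + (n₀−1)/N) = 349 / (1 + 348/1012) = 349 / 1.3439 ≈ 259.70.
Rounding up, n = 260.

260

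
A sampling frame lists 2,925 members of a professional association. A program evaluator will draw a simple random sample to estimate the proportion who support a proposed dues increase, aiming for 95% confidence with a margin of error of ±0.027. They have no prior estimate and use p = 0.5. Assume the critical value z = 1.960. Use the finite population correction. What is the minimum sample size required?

Unadjusted: n₀ = 1.960² × 0.50 × 0.50 / 0.027² ≈ 1317.42, so n₀ = 1318.
Finite population correction with N = 2,925: n = n₀ / (1 + (n₀−1)/N) = 1318 / (1 + 1317/2925) = 1318 / 1.4503 ≈ 908.80.
Rounding up, n = 909.

909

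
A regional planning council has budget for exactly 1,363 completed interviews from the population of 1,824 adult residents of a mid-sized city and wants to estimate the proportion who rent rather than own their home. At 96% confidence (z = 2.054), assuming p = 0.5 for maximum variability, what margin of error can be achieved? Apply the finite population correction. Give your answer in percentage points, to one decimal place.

Finite-population factor: (N−n)/(N−1) = (1824−1363)/(1824−1) = 0.2529.
SE(p̂) = √[p(1−p)/n · (N−n)/(N−1)] = √[0.2500/1363 × 0.2529] = 0.00681.
E = z × SE = 2.054 × 0.00681 = 0.01399 ≈ 1.4 percentage points.

1.4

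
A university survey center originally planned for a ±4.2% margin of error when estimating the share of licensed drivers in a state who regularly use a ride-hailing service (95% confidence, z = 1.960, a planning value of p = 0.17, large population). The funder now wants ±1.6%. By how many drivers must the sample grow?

1810

At ±4.2%: n = 1.960² × 0.1411 / 0.042² ≈ 307.28 → 308.
At ±1.6%: n = 1.960² × 0.1411 / 0.016² ≈ 2117.38 → 2118.
Additional respondents: 2118 − 308 = 1810.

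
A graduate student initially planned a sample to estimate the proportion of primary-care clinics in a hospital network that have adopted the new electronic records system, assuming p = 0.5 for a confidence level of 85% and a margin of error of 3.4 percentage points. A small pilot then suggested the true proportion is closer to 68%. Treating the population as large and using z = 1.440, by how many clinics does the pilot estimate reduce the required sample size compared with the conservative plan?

Conservative (p = 0.5): n = 1.440² × 0.25 / 0.034² ≈ 448.44 → 449.
Using p = 0.68: p(1−p) = 0.2176, so n = 1.440² × 0.2176 / 0.034² ≈ 390.32 → 391.
Reduction: 449 − 391 = 58.

58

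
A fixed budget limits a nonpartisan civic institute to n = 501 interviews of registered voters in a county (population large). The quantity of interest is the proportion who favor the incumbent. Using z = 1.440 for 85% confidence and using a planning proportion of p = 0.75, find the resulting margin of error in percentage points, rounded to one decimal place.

2.8

SE(p̂) = √[p(1−p)/n] = √[0.1875/501] = 0.01935.
E = z × SE = 1.440 × 0.01935 = 0.02786, or 2.8 percentage points.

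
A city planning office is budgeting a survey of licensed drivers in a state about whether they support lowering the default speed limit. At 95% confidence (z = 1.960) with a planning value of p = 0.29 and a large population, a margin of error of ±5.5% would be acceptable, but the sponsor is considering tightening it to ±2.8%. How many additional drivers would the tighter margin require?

At ±5.5%: n = 1.960² × 0.2059 / 0.055² ≈ 261.48 → 262.
At ±2.8%: n = 1.960² × 0.2059 / 0.028² ≈ 1008.91 → 1009.
Additional respondents: 1009 − 262 = 747.

747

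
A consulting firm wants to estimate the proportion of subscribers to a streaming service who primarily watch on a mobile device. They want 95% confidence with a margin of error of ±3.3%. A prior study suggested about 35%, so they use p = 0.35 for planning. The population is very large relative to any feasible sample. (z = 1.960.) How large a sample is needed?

803

With p = 0.35, p(1−p) = 0.2275.
n = z²·p(1−p)/E² = 1.960² × 0.2275 / 0.033² = 3.8416 × 0.2275 / 0.001089 ≈ 802.54.
Rounding up gives n = 803.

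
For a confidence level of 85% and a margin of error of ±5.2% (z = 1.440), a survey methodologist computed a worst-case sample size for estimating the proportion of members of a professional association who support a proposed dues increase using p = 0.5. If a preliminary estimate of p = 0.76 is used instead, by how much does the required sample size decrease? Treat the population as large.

Conservative (p = 0.5): n = 1.440² × 0.25 / 0.052² ≈ 191.72 → 192.
Using p = 0.76: p(1−p) = 0.1824, so n = 1.440² × 0.1824 / 0.052² ≈ 139.88 → 140.
Reduction: 192 − 140 = 52.

52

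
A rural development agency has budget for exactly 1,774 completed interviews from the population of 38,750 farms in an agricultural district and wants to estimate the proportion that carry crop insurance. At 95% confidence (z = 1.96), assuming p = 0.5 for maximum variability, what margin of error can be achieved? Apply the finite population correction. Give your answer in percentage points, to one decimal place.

2.3

Finite-population factor: (N−n)/(N−1) = (38750−1774)/(38750−1) = 0.9542.
SE(p̂) = √[p(1−p)/n · (N−n)/(N−1)] = √[0.2500/1774 × 0.9542] = 0.01160.
E = z × SE = 1.96 × 0.01160 = 0.02273 ≈ 2.3 percentage points.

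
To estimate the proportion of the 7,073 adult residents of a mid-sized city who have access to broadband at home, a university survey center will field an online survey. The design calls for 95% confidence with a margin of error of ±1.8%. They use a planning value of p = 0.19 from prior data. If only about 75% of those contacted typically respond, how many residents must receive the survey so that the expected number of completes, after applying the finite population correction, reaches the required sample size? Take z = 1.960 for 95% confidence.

1935

Completed interviews needed (unadjusted): n₀ = 1.960² × 0.1539 / 0.018² ≈ 1824.76 → 1825.
FPC for N = 7,073: n = 1825 / (1 + 1824/7073) = 1825 / 1.2579 ≈ 1450.85 → 1451.
At a 75% response rate, contacts needed = 1451 / 0.75 ≈ 1934.67 → 1935.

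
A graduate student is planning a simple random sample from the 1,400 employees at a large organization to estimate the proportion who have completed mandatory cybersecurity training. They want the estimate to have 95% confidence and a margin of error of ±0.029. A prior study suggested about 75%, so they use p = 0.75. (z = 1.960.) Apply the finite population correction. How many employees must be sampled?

Unadjusted: n₀ = 1.960² × 0.75 × 0.25 / 0.029² ≈ 856.48, so n₀ = 857.
Finite population correction with N = 1,400: n = n₀ / (1 + (n₀−1)/N) = 857 / (1 + 856/1400) = 857 / 1.6114 ≈ 531.83.
Rounding up, n = 532.

532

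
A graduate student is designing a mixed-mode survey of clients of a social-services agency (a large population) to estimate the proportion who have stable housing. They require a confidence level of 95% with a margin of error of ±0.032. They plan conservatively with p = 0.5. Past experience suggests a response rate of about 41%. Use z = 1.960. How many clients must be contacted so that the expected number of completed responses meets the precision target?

2288

Completed interviews needed: n₀ = 1.960² × 0.2500 / 0.032² ≈ 937.89 → 938.
At a 41% response rate, contacts needed = 938 / 0.41 ≈ 2287.80 → 2288.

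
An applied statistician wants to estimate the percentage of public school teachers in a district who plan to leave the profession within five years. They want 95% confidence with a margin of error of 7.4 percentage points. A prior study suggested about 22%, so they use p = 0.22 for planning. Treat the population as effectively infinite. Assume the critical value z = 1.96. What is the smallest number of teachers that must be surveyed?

121

With p = 0.22, p(1−p) = 0.1716.
n = z²·p(1−p)/E² = 1.96² × 0.1716 / 0.074² = 3.8416 × 0.1716 / 0.005476 ≈ 120.38.
Rounding up gives n = 121.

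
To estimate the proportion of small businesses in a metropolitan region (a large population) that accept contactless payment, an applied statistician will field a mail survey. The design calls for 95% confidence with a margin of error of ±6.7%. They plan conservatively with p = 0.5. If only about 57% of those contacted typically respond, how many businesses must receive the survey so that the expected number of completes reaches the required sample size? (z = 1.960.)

Completed interviews needed: n₀ = 1.960² × 0.2500 / 0.067² ≈ 213.95 → 214.
At a 57% response rate, contacts needed = 214 / 0.57 ≈ 375.44 → 376.

376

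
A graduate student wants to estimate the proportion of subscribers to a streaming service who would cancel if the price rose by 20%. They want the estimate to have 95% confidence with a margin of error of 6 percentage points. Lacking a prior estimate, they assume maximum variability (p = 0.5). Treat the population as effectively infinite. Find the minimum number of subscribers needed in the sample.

267

For 95% confidence, z = 1.96.
With p = 0.5, p(1−p) = 0.25.
n = z²·p(1−p)/E² = 1.96² × 0.2500 / 0.060² = 3.8416 × 0.2500 / 0.003600 ≈ 266.78.
Rounding up gives n = 267.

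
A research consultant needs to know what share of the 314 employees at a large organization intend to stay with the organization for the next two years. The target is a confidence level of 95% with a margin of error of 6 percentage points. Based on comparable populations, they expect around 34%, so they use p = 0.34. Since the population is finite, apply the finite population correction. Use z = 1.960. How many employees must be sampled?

Unadjusted: n₀ = 1.960² × 0.34 × 0.66 / 0.060² ≈ 239.46, so n₀ = 240.
Finite population correction with N = 314: n = n₀ / (1 + (n₀−1)/N) = 240 / (1 + 239/314) = 240 / 1.7611 ≈ 136.27.
Rounding up, n = 137.

137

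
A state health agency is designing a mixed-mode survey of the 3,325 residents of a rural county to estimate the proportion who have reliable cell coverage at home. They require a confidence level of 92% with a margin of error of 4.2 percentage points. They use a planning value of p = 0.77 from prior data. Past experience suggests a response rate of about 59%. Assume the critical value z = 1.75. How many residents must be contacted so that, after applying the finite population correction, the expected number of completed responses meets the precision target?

478

Completed interviews needed (unadjusted): n₀ = 1.75² × 0.1771 / 0.042² ≈ 307.47 → 308.
FPC for N = 3,325: n = 308 / (1 + 307/3325) = 308 / 1.0923 ≈ 281.97 → 282.
At a 59% response rate, contacts needed = 282 / 0.59 ≈ 477.97 → 478.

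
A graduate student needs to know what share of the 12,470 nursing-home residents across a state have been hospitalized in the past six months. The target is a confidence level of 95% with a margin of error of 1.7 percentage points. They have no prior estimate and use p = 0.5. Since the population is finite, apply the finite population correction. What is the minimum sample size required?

For 95% confidence, z = 1.960.
Unadjusted: n₀ = 1.960² × 0.50 × 0.50 / 0.017² ≈ 3323.18, so n₀ = 3324.
Finite population correction with N = 12,470: n = n₀ / (1 + (n₀−1)/N) = 3324 / (1 + 3323/12470) = 3324 / 1.2665 ≈ 2624.60.
Rounding up, n = 2625.

2625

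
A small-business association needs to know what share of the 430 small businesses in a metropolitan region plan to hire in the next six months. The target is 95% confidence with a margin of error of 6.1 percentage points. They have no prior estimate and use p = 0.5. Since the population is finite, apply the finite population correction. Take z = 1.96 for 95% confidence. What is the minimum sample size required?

162

Unadjusted: n₀ = 1.96² × 0.50 × 0.50 / 0.061² ≈ 258.10, so n₀ = 259.
Finite population correction with N = 430: n = n₀ / (1 + (n₀−1)/N) = 259 / (1 + 258/430) = 259 / 1.6000 ≈ 161.88.
Rounding up, n = 162.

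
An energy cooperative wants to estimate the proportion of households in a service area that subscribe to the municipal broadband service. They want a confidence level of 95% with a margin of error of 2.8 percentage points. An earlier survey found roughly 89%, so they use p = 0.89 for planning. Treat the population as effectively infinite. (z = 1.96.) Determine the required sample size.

With p = 0.89, p(1−p) = 0.0979.
n = z²·p(1−p)/E² = 1.96² × 0.0979 / 0.028² = 3.8416 × 0.0979 / 0.000784 ≈ 479.71.
Rounding up gives n = 480.

480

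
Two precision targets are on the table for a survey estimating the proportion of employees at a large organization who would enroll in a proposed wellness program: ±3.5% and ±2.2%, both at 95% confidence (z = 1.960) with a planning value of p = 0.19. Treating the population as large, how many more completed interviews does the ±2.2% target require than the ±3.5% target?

739

At ±3.5%: n = 1.960² × 0.1539 / 0.035² ≈ 482.63 → 483.
At ±2.2%: n = 1.960² × 0.1539 / 0.022² ≈ 1221.53 → 1222.
Additional respondents: 1222 − 483 = 739.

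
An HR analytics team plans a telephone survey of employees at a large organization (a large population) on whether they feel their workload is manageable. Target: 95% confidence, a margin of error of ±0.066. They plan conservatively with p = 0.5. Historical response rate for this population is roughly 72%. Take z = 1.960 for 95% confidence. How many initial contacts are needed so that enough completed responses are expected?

Completed interviews needed: n₀ = 1.960² × 0.2500 / 0.066² ≈ 220.48 → 221.
At a 72% response rate, contacts needed = 221 / 0.72 ≈ 306.94 → 307.

307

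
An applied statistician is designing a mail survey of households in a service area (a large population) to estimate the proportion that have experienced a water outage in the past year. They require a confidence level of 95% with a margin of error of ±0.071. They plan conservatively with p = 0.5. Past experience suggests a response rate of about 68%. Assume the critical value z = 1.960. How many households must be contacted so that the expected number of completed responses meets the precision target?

281

Completed interviews needed: n₀ = 1.960² × 0.2500 / 0.071² ≈ 190.52 → 191.
At a 68% response rate, contacts needed = 191 / 0.68 ≈ 280.88 → 281.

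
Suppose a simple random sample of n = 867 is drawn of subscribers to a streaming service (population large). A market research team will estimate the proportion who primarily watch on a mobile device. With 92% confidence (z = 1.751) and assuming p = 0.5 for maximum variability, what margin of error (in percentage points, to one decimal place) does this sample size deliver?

SE(p̂) = √[p(1−p)/n] = √[0.2500/867] = 0.01698.
E = z × SE = 1.751 × 0.01698 = 0.02973, or 3.0 percentage points.

3.0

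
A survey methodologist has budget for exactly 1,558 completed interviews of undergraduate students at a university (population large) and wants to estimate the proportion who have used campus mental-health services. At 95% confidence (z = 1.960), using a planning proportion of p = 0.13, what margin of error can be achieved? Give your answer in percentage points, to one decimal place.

1.7

SE(p̂) = √[p(1−p)/n] = √[0.1131/1558] = 0.00852.
E = z × SE = 1.960 × 0.00852 = 0.01670, or 1.7 percentage points.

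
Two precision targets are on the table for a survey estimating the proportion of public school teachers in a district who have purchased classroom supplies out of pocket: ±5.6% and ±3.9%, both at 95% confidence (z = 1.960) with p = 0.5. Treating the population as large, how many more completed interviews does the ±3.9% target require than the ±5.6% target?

325

At ±5.6%: n = 1.960² × 0.2500 / 0.056² ≈ 306.25 → 307.
At ±3.9%: n = 1.960² × 0.2500 / 0.039² ≈ 631.43 → 632.
Additional respondents: 632 − 307 = 325.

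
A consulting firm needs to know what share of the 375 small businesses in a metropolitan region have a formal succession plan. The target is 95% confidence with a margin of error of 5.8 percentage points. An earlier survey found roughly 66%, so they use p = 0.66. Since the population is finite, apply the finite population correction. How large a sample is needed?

153

For 95% confidence, z = 1.960.
Unadjusted: n₀ = 1.960² × 0.66 × 0.34 / 0.058² ≈ 256.26, so n₀ = 257.
Finite population correction with N = 375: n = n₀ / (1 + (n₀−1)/N) = 257 / (1 + 256/375) = 257 / 1.6827 ≈ 152.73.
Rounding up, n = 153.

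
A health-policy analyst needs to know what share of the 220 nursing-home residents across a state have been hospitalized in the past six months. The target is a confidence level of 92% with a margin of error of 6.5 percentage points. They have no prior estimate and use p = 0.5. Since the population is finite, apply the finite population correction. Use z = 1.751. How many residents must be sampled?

Unadjusted: n₀ = 1.751² × 0.50 × 0.50 / 0.065² ≈ 181.42, so n₀ = 182.
Finite population correction with N = 220: n = n₀ / (1 + (n₀−1)/N) = 182 / (1 + 181/220) = 182 / 1.8227 ≈ 99.85.
Rounding up, n = 100.

100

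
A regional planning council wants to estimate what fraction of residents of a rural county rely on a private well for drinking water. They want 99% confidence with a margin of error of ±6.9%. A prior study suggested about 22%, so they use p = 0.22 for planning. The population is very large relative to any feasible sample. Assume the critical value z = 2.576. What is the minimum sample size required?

240

With p = 0.22, p(1−p) = 0.1716.
n = z²·p(1−p)/E² = 2.576² × 0.1716 / 0.069² = 6.6358 × 0.1716 / 0.004761 ≈ 239.17.
Rounding up gives n = 240.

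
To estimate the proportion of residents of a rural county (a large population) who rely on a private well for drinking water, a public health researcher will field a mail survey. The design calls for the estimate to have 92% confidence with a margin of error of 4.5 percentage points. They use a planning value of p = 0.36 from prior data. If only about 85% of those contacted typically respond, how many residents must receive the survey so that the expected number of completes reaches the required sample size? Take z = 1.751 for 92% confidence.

411

Completed interviews needed: n₀ = 1.751² × 0.2304 / 0.045² ≈ 348.84 → 349.
At an 85% response rate, contacts needed = 349 / 0.85 ≈ 410.59 → 411.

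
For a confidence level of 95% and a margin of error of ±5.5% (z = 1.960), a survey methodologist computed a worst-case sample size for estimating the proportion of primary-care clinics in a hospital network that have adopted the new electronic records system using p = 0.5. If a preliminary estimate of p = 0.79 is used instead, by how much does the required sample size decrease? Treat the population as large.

107

Conservative (p = 0.5): n = 1.960² × 0.25 / 0.055² ≈ 317.49 → 318.
Using p = 0.79: p(1−p) = 0.1659, so n = 1.960² × 0.1659 / 0.055² ≈ 210.68 → 211.
Reduction: 318 − 211 = 107.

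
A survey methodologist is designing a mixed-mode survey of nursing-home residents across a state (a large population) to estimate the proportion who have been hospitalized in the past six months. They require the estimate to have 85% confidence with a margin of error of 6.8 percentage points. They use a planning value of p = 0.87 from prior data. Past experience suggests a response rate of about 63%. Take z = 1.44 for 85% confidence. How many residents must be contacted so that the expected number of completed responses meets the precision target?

81

Completed interviews needed: n₀ = 1.44² × 0.1131 / 0.068² ≈ 50.72 → 51.
At a 63% response rate, contacts needed = 51 / 0.63 ≈ 80.95 → 81.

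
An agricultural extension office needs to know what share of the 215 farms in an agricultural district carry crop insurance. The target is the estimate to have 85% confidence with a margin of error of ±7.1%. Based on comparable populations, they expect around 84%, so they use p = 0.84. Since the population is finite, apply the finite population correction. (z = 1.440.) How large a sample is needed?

Unadjusted: n₀ = 1.440² × 0.84 × 0.16 / 0.071² ≈ 55.29, so n₀ = 56.
Finite population correction with N = 215: n = n₀ / (1 + (n₀−1)/N) = 56 / (1 + 55/215) = 56 / 1.2558 ≈ 44.59.
Rounding up, n = 45.

45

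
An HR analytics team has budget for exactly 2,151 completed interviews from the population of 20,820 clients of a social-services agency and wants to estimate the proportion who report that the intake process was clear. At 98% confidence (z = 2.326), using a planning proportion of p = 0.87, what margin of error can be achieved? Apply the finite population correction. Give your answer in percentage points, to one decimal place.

1.6

Finite-population factor: (N−n)/(N−1) = (20820−2151)/(20820−1) = 0.8967.
SE(p̂) = √[p(1−p)/n · (N−n)/(N−1)] = √[0.1131/2151 × 0.8967] = 0.00687.
E = z × SE = 2.326 × 0.00687 = 0.01597 ≈ 1.6 percentage points.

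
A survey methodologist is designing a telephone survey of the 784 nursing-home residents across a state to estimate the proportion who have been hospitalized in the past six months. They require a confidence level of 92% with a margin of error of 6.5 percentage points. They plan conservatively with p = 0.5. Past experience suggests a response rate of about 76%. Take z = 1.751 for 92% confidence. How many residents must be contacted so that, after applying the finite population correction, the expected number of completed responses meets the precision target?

195

Completed interviews needed (unadjusted): n₀ = 1.751² × 0.2500 / 0.065² ≈ 181.42 → 182.
FPC for N = 784: n = 182 / (1 + 181/784) = 182 / 1.2309 ≈ 147.86 → 148.
At a 76% response rate, contacts needed = 148 / 0.76 ≈ 194.74 → 195.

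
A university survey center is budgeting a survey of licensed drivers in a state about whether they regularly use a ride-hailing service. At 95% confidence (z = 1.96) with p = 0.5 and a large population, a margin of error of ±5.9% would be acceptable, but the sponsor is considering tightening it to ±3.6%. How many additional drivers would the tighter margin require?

At ±5.9%: n = 1.96² × 0.2500 / 0.059² ≈ 275.90 → 276.
At ±3.6%: n = 1.96² × 0.2500 / 0.036² ≈ 741.05 → 742.
Additional respondents: 742 − 276 = 466.

466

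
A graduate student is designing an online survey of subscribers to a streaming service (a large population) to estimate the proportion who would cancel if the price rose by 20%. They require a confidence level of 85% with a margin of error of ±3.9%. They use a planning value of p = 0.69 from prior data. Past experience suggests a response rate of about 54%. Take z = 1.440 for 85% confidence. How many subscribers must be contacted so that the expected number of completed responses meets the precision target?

Completed interviews needed: n₀ = 1.440² × 0.2139 / 0.039² ≈ 291.61 → 292.
At a 54% response rate, contacts needed = 292 / 0.54 ≈ 540.74 → 541.

541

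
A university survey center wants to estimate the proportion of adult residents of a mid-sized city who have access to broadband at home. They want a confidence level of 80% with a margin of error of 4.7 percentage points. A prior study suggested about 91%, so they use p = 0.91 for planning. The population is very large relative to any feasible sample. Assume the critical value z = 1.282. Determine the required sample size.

With p = 0.91, p(1−p) = 0.0819.
n = z²·p(1−p)/E² = 1.282² × 0.0819 / 0.047² = 1.6435 × 0.0819 / 0.002209 ≈ 60.93.
Rounding up gives n = 61.

61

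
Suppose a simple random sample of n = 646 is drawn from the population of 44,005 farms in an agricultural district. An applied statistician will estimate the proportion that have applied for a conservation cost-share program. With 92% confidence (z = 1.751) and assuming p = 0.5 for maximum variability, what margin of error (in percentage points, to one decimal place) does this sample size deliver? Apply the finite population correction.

3.4

Finite-population factor: (N−n)/(N−1) = (44005−646)/(44005−1) = 0.9853.
SE(p̂) = √[p(1−p)/n · (N−n)/(N−1)] = √[0.2500/646 × 0.9853] = 0.01953.
E = z × SE = 1.751 × 0.01953 = 0.03419 ≈ 3.4 percentage points.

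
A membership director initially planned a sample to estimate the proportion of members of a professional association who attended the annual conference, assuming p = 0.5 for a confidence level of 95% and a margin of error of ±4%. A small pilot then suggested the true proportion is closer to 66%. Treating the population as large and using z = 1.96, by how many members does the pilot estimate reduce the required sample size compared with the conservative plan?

62

Conservative (p = 0.5): n = 1.96² × 0.25 / 0.040² ≈ 600.25 → 601.
Using p = 0.66: p(1−p) = 0.2244, so n = 1.96² × 0.2244 / 0.040² ≈ 538.78 → 539.
Reduction: 601 − 539 = 62.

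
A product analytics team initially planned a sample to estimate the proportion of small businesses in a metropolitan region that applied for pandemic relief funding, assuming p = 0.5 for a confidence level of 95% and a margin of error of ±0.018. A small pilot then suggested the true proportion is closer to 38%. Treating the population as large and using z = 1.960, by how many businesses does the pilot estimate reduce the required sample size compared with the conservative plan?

Conservative (p = 0.5): n = 1.960² × 0.25 / 0.018² ≈ 2964.20 → 2965.
Using p = 0.38: p(1−p) = 0.2356, so n = 1.960² × 0.2356 / 0.018² ≈ 2793.46 → 2794.
Reduction: 2965 − 2794 = 171.

171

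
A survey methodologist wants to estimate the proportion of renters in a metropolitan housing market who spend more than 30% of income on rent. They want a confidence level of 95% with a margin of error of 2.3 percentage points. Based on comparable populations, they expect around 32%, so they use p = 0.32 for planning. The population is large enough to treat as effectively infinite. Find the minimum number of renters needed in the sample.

For 95% confidence, z = 1.960.
With p = 0.32, p(1−p) = 0.2176.
n = z²·p(1−p)/E² = 1.960² × 0.2176 / 0.023² = 3.8416 × 0.2176 / 0.000529 ≈ 1580.21.
Rounding up gives n = 1581.

1581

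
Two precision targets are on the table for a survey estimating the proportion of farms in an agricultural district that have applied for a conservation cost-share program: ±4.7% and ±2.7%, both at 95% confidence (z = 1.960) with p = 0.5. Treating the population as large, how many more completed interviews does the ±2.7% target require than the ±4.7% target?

883

At ±4.7%: n = 1.960² × 0.2500 / 0.047² ≈ 434.77 → 435.
At ±2.7%: n = 1.960² × 0.2500 / 0.027² ≈ 1317.42 → 1318.
Additional respondents: 1318 − 435 = 883.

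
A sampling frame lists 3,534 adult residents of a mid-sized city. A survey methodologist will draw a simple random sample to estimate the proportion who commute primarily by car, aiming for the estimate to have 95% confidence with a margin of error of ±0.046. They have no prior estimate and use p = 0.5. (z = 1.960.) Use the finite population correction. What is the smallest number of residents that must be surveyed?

403

Unadjusted: n₀ = 1.960² × 0.50 × 0.50 / 0.046² ≈ 453.88, so n₀ = 454.
Finite population correction with N = 3,534: n = n₀ / (1 + (n₀−1)/N) = 454 / (1 + 453/3534) = 454 / 1.1282 ≈ 402.42.
Rounding up, n = 403.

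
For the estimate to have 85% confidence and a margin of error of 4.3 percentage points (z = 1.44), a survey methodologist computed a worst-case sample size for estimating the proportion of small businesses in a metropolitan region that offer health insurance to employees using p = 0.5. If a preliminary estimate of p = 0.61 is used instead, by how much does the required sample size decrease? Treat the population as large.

14

Conservative (p = 0.5): n = 1.44² × 0.25 / 0.043² ≈ 280.37 → 281.
Using p = 0.61: p(1−p) = 0.2379, so n = 1.44² × 0.2379 / 0.043² ≈ 266.80 → 267.
Reduction: 281 − 267 = 14.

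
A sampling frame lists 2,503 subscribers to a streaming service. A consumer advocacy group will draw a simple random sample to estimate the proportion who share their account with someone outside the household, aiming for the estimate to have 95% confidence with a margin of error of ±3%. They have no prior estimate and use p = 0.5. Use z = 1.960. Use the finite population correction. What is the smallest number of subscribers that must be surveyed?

Unadjusted: n₀ = 1.960² × 0.50 × 0.50 / 0.030² ≈ 1067.11, so n₀ = 1068.
Finite population correction with N = 2,503: n = n₀ / (1 + (n₀−1)/N) = 1068 / (1 + 1067/2503) = 1068 / 1.4263 ≈ 748.80.
Rounding up, n = 749.

749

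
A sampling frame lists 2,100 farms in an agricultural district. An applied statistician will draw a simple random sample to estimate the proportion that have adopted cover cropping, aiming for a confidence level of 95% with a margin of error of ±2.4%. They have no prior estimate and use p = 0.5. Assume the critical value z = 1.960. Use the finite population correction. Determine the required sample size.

Unadjusted: n₀ = 1.960² × 0.50 × 0.50 / 0.024² ≈ 1667.36, so n₀ = 1668.
Finite population correction with N = 2,100: n = n₀ / (1 + (n₀−1)/N) = 1668 / (1 + 1667/2100) = 1668 / 1.7938 ≈ 929.86.
Rounding up, n = 930.

930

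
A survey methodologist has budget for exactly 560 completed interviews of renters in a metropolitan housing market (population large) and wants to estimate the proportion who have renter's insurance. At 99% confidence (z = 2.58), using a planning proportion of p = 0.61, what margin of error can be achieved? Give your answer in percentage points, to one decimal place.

5.3

SE(p̂) = √[p(1−p)/n] = √[0.2379/560] = 0.02061.
E = z × SE = 2.58 × 0.02061 = 0.05318, or 5.3 percentage points.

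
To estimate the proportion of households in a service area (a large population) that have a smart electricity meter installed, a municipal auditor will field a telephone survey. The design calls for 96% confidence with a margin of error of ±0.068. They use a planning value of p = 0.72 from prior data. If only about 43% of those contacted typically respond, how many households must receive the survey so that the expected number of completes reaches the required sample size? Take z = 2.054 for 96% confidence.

Completed interviews needed: n₀ = 2.054² × 0.2016 / 0.068² ≈ 183.94 → 184.
At a 43% response rate, contacts needed = 184 / 0.43 ≈ 427.91 → 428.

428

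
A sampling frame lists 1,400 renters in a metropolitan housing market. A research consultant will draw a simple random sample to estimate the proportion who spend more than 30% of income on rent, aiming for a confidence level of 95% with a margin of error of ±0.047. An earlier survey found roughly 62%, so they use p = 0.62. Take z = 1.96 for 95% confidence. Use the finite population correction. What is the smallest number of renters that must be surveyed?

Unadjusted: n₀ = 1.96² × 0.62 × 0.38 / 0.047² ≈ 409.72, so n₀ = 410.
Finite population correction with N = 1,400: n = n₀ / (1 + (n₀−1)/N) = 410 / (1 + 409/1400) = 410 / 1.2921 ≈ 317.30.
Rounding up, n = 318.

318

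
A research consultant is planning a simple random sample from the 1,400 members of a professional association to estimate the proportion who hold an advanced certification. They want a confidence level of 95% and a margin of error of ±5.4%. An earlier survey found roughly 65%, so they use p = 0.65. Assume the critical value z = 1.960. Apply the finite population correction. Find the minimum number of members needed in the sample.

248

Unadjusted: n₀ = 1.960² × 0.65 × 0.35 / 0.054² ≈ 299.71, so n₀ = 300.
Finite population correction with N = 1,400: n = n₀ / (1 + (n₀−1)/N) = 300 / (1 + 299/1400) = 300 / 1.2136 ≈ 247.20.
Rounding up, n = 248.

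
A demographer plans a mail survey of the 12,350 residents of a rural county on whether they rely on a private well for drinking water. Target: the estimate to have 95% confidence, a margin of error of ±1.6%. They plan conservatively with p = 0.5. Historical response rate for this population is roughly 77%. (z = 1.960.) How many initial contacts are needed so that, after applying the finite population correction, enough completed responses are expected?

3738

Completed interviews needed (unadjusted): n₀ = 1.960² × 0.2500 / 0.016² ≈ 3751.56 → 3752.
FPC for N = 12,350: n = 3752 / (1 + 3751/12350) = 3752 / 1.3037 ≈ 2877.91 → 2878.
At a 77% response rate, contacts needed = 2878 / 0.77 ≈ 3737.66 → 3738.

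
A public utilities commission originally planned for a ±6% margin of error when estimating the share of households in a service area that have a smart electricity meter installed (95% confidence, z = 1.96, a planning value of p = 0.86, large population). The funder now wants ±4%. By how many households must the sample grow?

161

At ±6%: n = 1.96² × 0.1204 / 0.060² ≈ 128.48 → 129.
At ±4%: n = 1.96² × 0.1204 / 0.040² ≈ 289.08 → 290.
Additional respondents: 290 − 129 = 161.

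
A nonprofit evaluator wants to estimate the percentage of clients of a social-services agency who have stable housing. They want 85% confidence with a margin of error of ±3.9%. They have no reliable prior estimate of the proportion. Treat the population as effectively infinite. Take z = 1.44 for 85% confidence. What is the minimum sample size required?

341

With no prior estimate, use p = 0.5, giving p(1−p) = 0.25.
n = z²·p(1−p)/E² = 1.44² × 0.2500 / 0.039² = 2.0736 × 0.2500 / 0.001521 ≈ 340.83.
Rounding up gives n = 341.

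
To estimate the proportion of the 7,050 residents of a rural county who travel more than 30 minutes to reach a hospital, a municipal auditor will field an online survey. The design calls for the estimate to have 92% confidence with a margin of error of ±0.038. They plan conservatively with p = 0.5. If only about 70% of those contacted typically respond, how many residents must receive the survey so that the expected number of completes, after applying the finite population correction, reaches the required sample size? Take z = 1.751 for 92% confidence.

706

Completed interviews needed (unadjusted): n₀ = 1.751² × 0.2500 / 0.038² ≈ 530.82 → 531.
FPC for N = 7,050: n = 531 / (1 + 530/7050) = 531 / 1.0752 ≈ 493.87 → 494.
At a 70% response rate, contacts needed = 494 / 0.70 ≈ 705.71 → 706.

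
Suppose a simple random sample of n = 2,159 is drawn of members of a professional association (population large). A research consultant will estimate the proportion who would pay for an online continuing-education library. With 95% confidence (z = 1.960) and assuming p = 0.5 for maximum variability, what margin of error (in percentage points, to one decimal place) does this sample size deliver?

SE(p̂) = √[p(1−p)/n] = √[0.2500/2159] = 0.01076.
E = z × SE = 1.960 × 0.01076 = 0.02109, or 2.1 percentage points.

2.1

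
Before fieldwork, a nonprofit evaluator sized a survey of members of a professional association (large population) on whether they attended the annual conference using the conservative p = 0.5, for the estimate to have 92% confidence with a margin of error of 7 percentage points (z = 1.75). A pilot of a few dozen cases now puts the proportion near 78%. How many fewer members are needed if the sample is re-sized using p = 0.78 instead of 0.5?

Conservative (p = 0.5): n = 1.75² × 0.25 / 0.070² ≈ 156.25 → 157.
Using p = 0.78: p(1−p) = 0.1716, so n = 1.75² × 0.1716 / 0.070² ≈ 107.25 → 108.
Reduction: 157 − 108 = 49.

49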